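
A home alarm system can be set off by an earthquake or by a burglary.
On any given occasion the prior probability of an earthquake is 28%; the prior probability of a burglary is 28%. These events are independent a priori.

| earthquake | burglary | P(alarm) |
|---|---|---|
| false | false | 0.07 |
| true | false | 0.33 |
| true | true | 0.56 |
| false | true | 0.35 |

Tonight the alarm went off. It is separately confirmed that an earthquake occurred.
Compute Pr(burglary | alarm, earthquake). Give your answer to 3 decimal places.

By total probability over both values of burglary:
  P(alarm | earthquake) = 0.33·0.72 + 0.56·0.28
        = 0.237600 + 0.156800 = 0.394400
The terms with burglary present sum to 0.156800, so
  P(burglary | alarm, earthquake) = 0.156800 / 0.394400 ≈ 0.398

Pr(burglary | alarm, earthquake) ≈ 0.398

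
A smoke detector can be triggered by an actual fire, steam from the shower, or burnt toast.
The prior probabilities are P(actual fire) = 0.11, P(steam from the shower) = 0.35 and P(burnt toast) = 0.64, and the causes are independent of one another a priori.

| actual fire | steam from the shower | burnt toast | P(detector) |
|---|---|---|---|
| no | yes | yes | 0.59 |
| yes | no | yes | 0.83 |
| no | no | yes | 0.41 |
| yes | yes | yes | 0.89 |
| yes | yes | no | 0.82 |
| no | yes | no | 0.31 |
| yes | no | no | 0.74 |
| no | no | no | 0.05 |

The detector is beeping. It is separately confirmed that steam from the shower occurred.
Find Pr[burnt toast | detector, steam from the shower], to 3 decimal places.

For the numerator, keep only burnt toast=true terms: 0.336064 + 0.062656 = 0.398720
Normalizer over all consistent configurations: 0.31*0.89*0.36 + 0.59*0.89*0.64 + 0.82*0.11*0.36 + 0.89*0.11*0.64 = 0.530516
Posterior = 0.398720 / 0.530516 ≈ 0.752

Pr[burnt toast | detector, steam from the shower] ≈ 0.752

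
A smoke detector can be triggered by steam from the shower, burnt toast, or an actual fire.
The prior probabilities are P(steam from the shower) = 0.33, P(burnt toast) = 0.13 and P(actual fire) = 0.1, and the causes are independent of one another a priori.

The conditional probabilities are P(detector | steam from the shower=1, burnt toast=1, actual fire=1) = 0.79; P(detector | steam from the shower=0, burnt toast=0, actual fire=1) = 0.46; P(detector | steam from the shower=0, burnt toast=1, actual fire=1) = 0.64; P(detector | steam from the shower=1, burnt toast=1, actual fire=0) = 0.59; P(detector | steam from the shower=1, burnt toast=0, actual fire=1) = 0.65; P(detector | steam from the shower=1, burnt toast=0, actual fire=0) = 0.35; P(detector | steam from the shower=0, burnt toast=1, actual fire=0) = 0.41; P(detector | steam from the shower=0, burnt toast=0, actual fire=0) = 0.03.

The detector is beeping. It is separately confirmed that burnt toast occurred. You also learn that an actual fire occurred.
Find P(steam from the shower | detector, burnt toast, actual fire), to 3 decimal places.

P(steam from the shower | detector, burnt toast, actual fire) ≈ 0.378

P(detector | burnt toast, actual fire) = 0.64*0.67 + 0.79*0.33 = 0.428800 + 0.260700 = 0.689500
Restricting to configurations with steam from the shower present: 0.79*0.33 = 0.260700.
So P(steam from the shower | detector, burnt toast, actual fire) = 0.260700/0.689500 ≈ 0.378.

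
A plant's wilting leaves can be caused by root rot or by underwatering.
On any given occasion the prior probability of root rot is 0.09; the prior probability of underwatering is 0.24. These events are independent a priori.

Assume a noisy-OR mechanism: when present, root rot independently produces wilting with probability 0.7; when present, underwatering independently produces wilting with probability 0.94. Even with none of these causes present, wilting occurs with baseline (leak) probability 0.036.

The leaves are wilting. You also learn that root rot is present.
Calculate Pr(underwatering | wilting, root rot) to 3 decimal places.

Pr(underwatering | wilting, root rot) ≈ 0.304

Under noisy-OR, P(wilting | causes) = 1 − (1−0.036)·∏(1−qᵢ) over the active causes.
P(wilting | root rot) = 0.7108*0.76 + 0.982648*0.24 = 0.540208 + 0.235836 = 0.776044
Restricting to configurations with underwatering present: 0.982648*0.24 = 0.235836.
Hence the posterior is 0.235836/0.776044 ≈ 0.304.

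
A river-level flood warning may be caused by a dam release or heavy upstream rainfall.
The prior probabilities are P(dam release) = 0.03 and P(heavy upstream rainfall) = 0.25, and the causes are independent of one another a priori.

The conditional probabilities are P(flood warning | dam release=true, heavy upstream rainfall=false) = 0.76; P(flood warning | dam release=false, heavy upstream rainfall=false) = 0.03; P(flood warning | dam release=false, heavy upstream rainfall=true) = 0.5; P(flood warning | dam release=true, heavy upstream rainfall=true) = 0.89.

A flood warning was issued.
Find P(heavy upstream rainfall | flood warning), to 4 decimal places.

P(heavy upstream rainfall | flood warning) ≈ 0.7667

By total probability over the 4 (dam release, heavy upstream rainfall) configurations:
  P(flood warning) = 0.03·0.97·0.75 + 0.5·0.97·0.25 + 0.76·0.03·0.75 + 0.89·0.03·0.25
        = 0.021825 + 0.121250 + 0.017100 + 0.006675 = 0.166850
Keeping only the heavy upstream rainfall-present terms gives 0.127925, so
  P(heavy upstream rainfall | flood warning) = 0.127925 / 0.166850 ≈ 0.7667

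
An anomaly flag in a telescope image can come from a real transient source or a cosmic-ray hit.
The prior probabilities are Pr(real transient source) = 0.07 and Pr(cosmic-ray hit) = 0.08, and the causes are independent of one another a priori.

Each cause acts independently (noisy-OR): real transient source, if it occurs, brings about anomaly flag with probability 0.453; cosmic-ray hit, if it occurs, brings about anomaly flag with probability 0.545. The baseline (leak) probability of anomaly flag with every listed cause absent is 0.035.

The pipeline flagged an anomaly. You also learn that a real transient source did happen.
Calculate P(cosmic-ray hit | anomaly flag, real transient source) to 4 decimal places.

Under noisy-OR, P(anomaly flag | causes) = 1 − (1−0.035)·∏(1−qᵢ) over the active causes.
For the numerator, keep only cosmic-ray hit=true terms: 0.759826*0.08 = 0.060786
Denominator P(anomaly flag | real transient source): 0.472145*0.92 + 0.759826*0.08 = 0.495159
P(cosmic-ray hit | anomaly flag, real transient source) = 0.060786/0.495159 ≈ 0.1228

P(cosmic-ray hit | anomaly flag, real transient source) ≈ 0.1228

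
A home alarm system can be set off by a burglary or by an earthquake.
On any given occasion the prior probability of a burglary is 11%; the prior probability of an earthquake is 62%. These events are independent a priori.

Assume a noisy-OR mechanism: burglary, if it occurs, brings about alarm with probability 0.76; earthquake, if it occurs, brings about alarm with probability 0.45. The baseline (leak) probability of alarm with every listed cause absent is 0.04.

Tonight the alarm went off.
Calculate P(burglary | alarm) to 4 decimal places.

Under noisy-OR, P(alarm | causes) = 1 − (1−0.04)·∏(1−qᵢ) over the active causes.
P(alarm) = 0.04×0.89×0.38 + 0.472×0.89×0.62 + 0.7696×0.11×0.38 + 0.87328×0.11×0.62 = 0.013528 + 0.260450 + 0.032169 + 0.059558 = 0.365705
Of this, 0.091727 comes from 0.032169 + 0.059558 (the burglary=true cases).
Hence the posterior is 0.091727/0.365705 ≈ 0.2508.

P(burglary | alarm) ≈ 0.2508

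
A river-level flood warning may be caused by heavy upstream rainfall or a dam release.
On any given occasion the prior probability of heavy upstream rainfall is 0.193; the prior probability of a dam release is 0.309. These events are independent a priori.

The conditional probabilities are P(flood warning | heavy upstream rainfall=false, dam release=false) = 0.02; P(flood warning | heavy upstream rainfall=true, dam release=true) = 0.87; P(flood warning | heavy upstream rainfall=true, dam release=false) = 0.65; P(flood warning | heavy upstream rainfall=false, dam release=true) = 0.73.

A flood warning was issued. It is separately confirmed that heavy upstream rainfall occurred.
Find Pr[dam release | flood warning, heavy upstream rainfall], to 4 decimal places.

Pr[dam release | flood warning, heavy upstream rainfall] ≈ 0.3744

Sum P(flood warning|·) weighted by the priors over both values of dam release:
  P(flood warning | heavy upstream rainfall) = 0.65×0.691 + 0.87×0.309
        = 0.449150 + 0.268830 = 0.717980
Configurations with dam release contribute 0.268830, so
  P(dam release | flood warning, heavy upstream rainfall) = 0.268830 / 0.717980 ≈ 0.3744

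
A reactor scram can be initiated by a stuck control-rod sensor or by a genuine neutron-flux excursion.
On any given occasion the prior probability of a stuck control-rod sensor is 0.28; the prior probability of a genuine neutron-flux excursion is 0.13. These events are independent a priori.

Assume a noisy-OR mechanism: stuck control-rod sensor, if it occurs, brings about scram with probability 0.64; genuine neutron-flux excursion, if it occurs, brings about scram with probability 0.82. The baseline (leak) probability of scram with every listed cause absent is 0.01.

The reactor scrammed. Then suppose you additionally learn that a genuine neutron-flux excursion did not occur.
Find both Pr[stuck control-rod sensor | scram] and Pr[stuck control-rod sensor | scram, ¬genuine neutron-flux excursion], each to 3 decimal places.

Under noisy-OR, P(scram | causes) = 1 − (1−0.01)·∏(1−qᵢ) over the active causes.
For the numerator, keep only stuck control-rod sensor=true terms: 0.156781 + 0.034065 = 0.190846
Normalizer over all consistent configurations: 0.01×0.72×0.87 + 0.8218×0.72×0.13 + 0.6436×0.28×0.87 + 0.935848×0.28×0.13 = 0.274030
Posterior = 0.190846 / 0.274030 ≈ 0.696

Now also conditioning on genuine neutron-flux excursion≠true:
By total probability over both values of stuck control-rod sensor:
  P(scram | ¬genuine neutron-flux excursion) = 0.01·0.72 + 0.6436·0.28
        = 0.007200 + 0.180208 = 0.187408
The terms with stuck control-rod sensor present sum to 0.180208, so
  P(stuck control-rod sensor | scram, ¬genuine neutron-flux excursion) = 0.180208 / 0.187408 ≈ 0.962
Ruling out genuine neutron-flux excursion raises the posterior on stuck control-rod sensor — the flip side of explaining away.

Pr[stuck control-rod sensor | scram] ≈ 0.696; Pr[stuck control-rod sensor | scram, ¬genuine neutron-flux excursion] ≈ 0.962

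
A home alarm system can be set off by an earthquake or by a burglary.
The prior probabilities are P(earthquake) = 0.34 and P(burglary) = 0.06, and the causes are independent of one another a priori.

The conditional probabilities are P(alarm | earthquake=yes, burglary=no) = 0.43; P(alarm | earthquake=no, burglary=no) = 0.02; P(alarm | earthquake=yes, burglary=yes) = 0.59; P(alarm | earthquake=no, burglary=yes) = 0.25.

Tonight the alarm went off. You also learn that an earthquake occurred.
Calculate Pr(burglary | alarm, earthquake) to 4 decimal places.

Pr(burglary | alarm, earthquake) ≈ 0.0805

P(alarm | earthquake) = 0.43*0.94 + 0.59*0.06 = 0.404200 + 0.035400 = 0.439600
Of this, 0.035400 comes from 0.59*0.06 (the burglary=true cases).
Hence the posterior is 0.035400/0.439600 ≈ 0.0805.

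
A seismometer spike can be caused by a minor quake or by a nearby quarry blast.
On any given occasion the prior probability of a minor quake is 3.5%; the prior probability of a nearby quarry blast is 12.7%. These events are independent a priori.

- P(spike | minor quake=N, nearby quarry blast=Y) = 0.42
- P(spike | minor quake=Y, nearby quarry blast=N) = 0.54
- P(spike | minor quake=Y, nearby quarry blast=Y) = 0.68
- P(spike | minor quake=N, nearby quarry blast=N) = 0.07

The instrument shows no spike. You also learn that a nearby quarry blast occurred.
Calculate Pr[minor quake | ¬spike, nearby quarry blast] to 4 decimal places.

P(¬spike | nearby quarry blast) = 0.58×0.965 + 0.32×0.035 = 0.559700 + 0.011200 = 0.570900
Of this, 0.011200 comes from 0.32×0.035 (the minor quake=true cases).
So P(minor quake | ¬spike, nearby quarry blast) = 0.011200/0.570900 ≈ 0.0196.

Pr[minor quake | ¬spike, nearby quarry blast] ≈ 0.0196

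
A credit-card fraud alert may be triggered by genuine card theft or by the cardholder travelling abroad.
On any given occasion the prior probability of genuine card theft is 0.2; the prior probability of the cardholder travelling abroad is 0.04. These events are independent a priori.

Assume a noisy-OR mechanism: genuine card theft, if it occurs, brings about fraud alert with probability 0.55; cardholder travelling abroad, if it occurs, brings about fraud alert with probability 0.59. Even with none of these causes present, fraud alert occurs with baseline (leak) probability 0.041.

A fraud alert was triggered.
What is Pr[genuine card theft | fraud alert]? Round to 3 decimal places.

Pr[genuine card theft | fraud alert] ≈ 0.695

Under noisy-OR, P(fraud alert | causes) = 1 − (1−0.041)·∏(1−qᵢ) over the active causes.
P(fraud alert) = 0.041*0.8*0.96 + 0.60681*0.8*0.04 + 0.56845*0.2*0.96 + 0.823064*0.2*0.04 = 0.031488 + 0.019418 + 0.109142 + 0.006585 = 0.166633
The genuine card theft-present share is 0.109142 + 0.006585 = 0.115727.
P(genuine card theft | fraud alert) = 0.115727 / 0.166633 ≈ 0.695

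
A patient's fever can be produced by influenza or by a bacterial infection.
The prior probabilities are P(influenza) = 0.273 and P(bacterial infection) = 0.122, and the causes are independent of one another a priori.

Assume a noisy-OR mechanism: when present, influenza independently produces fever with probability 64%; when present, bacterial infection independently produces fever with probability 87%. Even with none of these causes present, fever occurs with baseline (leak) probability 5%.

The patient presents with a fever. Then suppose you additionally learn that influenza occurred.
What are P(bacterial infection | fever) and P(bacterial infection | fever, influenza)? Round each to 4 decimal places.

Under noisy-OR, P(fever | causes) = 1 − (1−0.05)·∏(1−qᵢ) over the active causes.
Numerator (weight on configurations with bacterial infection): 0.077740 + 0.031825 = 0.109565
Denominator P(fever): 0.05·0.727·0.878 + 0.8765·0.727·0.122 + 0.658·0.273·0.878 + 0.95554·0.273·0.122 = 0.299199
Posterior = 0.109565 / 0.299199 ≈ 0.3662

With the extra evidence:
Enumerate both values of bacterial infection and weight by the priors:
  P(fever | influenza) = 0.658·0.878 + 0.95554·0.122
        = 0.577724 + 0.116576 = 0.694300
Keeping only the bacterial infection-present terms gives 0.116576, so
  P(bacterial infection | fever, influenza) = 0.116576 / 0.694300 ≈ 0.1679

P(bacterial infection | fever) ≈ 0.3662; P(bacterial infection | fever, influenza) ≈ 0.1679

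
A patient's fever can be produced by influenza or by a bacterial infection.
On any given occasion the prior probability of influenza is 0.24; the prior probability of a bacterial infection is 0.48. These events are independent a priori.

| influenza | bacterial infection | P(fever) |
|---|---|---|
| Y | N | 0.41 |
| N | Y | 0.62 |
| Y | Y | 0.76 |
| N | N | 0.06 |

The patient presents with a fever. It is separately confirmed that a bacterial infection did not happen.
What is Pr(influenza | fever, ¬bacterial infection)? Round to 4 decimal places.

Pr(influenza | fever, ¬bacterial infection) ≈ 0.6833

Weight on influenza=true, given the evidence: 0.41·0.24 = 0.098400
Denominator P(fever | ¬bacterial infection): 0.06·0.76 + 0.41·0.24 = 0.144000
Posterior = 0.098400 / 0.144000 ≈ 0.6833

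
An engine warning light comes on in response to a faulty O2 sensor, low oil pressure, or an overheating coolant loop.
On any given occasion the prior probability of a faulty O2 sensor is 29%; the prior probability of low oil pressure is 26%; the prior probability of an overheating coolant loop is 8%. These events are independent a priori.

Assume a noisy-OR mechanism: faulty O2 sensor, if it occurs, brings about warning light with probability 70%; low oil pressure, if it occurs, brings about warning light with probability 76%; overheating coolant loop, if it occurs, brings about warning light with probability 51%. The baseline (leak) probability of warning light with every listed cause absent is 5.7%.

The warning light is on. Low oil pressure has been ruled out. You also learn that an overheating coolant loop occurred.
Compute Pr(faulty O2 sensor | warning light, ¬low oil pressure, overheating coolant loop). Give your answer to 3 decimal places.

Pr(faulty O2 sensor | warning light, ¬low oil pressure, overheating coolant loop) ≈ 0.395

Under noisy-OR, P(warning light | causes) = 1 − (1−0.057)·∏(1−qᵢ) over the active causes.
P(warning light | ¬low oil pressure, overheating coolant loop) = 0.53793·0.71 + 0.861379·0.29 = 0.381930 + 0.249800 = 0.631730
Restricting to configurations with faulty O2 sensor present: 0.861379·0.29 = 0.249800.
So P(faulty O2 sensor | warning light, ¬low oil pressure, overheating coolant loop) = 0.249800/0.631730 ≈ 0.395.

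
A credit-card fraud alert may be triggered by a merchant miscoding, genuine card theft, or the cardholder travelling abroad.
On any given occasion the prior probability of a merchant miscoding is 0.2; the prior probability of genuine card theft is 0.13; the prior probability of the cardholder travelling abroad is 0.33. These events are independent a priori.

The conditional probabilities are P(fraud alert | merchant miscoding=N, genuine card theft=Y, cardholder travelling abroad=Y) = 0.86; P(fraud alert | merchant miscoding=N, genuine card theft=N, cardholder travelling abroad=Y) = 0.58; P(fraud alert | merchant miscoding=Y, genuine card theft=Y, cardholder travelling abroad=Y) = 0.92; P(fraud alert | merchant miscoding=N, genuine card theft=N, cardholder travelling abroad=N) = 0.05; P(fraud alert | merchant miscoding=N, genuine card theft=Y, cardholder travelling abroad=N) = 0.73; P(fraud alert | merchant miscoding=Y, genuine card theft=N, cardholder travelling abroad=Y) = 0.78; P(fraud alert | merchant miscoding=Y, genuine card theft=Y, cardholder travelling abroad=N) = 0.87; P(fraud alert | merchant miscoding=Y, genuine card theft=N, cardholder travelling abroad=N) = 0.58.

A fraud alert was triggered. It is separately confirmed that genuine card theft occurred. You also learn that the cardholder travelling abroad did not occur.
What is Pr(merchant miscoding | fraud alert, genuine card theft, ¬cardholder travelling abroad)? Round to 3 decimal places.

By total probability over both values of merchant miscoding:
  P(fraud alert | genuine card theft, ¬cardholder travelling abroad) = 0.73*0.8 + 0.87*0.2
        = 0.584000 + 0.174000 = 0.758000
Keeping only the merchant miscoding-present terms gives 0.174000, so
  P(merchant miscoding | fraud alert, genuine card theft, ¬cardholder travelling abroad) = 0.174000 / 0.758000 ≈ 0.230

Pr(merchant miscoding | fraud alert, genuine card theft, ¬cardholder travelling abroad) ≈ 0.230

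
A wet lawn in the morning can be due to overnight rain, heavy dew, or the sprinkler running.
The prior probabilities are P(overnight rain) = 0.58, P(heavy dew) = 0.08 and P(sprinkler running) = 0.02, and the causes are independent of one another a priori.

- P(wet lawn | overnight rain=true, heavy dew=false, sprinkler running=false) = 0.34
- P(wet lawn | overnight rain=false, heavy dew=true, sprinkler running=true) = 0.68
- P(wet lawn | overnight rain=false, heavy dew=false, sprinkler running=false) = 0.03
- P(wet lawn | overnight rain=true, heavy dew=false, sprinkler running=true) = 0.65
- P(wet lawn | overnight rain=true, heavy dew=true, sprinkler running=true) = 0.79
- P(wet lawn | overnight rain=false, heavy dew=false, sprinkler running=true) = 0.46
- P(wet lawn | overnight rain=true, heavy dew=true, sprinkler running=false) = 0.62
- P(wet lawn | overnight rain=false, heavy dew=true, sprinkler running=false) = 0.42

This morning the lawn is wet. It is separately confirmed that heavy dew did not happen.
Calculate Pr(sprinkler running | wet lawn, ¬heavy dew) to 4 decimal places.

For the numerator, keep only sprinkler running=true terms: 0.003864 + 0.007540 = 0.011404
Normalizer over all consistent configurations: 0.03×0.42×0.98 + 0.46×0.42×0.02 + 0.34×0.58×0.98 + 0.65×0.58×0.02 = 0.217008
Posterior = 0.011404 / 0.217008 ≈ 0.0526

Pr(sprinkler running | wet lawn, ¬heavy dew) ≈ 0.0526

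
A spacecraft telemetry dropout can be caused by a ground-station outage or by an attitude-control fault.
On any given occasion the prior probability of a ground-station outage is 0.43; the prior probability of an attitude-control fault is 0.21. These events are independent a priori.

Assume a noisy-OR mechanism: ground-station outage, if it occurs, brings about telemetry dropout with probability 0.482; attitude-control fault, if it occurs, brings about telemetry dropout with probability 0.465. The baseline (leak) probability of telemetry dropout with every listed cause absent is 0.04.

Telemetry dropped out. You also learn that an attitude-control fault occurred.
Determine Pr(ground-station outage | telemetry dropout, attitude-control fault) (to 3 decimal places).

Pr(ground-station outage | telemetry dropout, attitude-control fault) ≈ 0.532

Under noisy-OR, P(telemetry dropout | causes) = 1 − (1−0.04)·∏(1−qᵢ) over the active causes.
Weight on ground-station outage=true, given the evidence: 0.733955*0.43 = 0.315601
Normalizer over all consistent configurations: 0.4864*0.57 + 0.733955*0.43 = 0.592849
P(ground-station outage | telemetry dropout, attitude-control fault) = 0.315601/0.592849 ≈ 0.532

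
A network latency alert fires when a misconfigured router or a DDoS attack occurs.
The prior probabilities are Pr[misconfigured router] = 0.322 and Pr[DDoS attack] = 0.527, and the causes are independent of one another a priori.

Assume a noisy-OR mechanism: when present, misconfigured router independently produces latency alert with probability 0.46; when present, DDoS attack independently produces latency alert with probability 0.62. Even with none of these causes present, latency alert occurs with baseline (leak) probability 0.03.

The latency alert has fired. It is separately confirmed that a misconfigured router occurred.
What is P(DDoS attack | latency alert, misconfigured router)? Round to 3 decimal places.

Under noisy-OR, P(latency alert | causes) = 1 − (1−0.03)·∏(1−qᵢ) over the active causes.
Weight on DDoS attack=true, given the evidence: 0.800956·0.527 = 0.422104
Normalizer over all consistent configurations: 0.4762·0.473 + 0.800956·0.527 = 0.647347
P(DDoS attack | latency alert, misconfigured router) = 0.422104/0.647347 ≈ 0.652

P(DDoS attack | latency alert, misconfigured router) ≈ 0.652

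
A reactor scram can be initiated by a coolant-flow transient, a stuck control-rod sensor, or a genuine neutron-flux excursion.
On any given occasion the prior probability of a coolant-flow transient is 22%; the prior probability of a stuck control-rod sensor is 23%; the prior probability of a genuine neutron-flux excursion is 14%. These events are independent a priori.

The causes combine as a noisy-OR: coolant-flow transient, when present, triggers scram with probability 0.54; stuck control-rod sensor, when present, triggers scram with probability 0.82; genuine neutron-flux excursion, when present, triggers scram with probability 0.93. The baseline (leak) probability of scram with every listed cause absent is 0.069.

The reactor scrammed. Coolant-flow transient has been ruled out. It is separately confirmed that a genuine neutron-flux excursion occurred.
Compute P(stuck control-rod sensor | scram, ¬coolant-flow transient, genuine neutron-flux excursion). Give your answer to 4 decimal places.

Under noisy-OR, P(scram | causes) = 1 − (1−0.069)·∏(1−qᵢ) over the active causes.
Sum P(scram|·) weighted by the priors over both values of stuck control-rod sensor:
  P(scram | ¬coolant-flow transient, genuine neutron-flux excursion) = 0.93483*0.77 + 0.988269*0.23
        = 0.719819 + 0.227302 = 0.947121
Keeping only the stuck control-rod sensor-present terms gives 0.227302, so
  P(stuck control-rod sensor | scram, ¬coolant-flow transient, genuine neutron-flux excursion) = 0.227302 / 0.947121 ≈ 0.2400

P(stuck control-rod sensor | scram, ¬coolant-flow transient, genuine neutron-flux excursion) ≈ 0.2400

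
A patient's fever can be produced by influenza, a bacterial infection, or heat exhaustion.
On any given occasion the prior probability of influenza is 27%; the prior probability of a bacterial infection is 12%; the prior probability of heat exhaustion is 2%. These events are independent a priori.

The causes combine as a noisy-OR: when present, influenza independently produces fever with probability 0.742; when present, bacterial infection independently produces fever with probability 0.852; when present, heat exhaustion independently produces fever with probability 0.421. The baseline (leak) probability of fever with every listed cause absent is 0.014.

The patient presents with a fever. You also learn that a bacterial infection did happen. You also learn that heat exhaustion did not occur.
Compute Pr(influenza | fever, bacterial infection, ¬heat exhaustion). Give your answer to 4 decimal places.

Pr(influenza | fever, bacterial infection, ¬heat exhaustion) ≈ 0.2942

Under noisy-OR, P(fever | causes) = 1 − (1−0.014)·∏(1−qᵢ) over the active causes.
Enumerate both values of influenza and weight by the priors:
  P(fever | bacterial infection, ¬heat exhaustion) = 0.854072*0.73 + 0.962351*0.27
        = 0.623473 + 0.259835 = 0.883308
Configurations with influenza contribute 0.259835, so
  P(influenza | fever, bacterial infection, ¬heat exhaustion) = 0.259835 / 0.883308 ≈ 0.2942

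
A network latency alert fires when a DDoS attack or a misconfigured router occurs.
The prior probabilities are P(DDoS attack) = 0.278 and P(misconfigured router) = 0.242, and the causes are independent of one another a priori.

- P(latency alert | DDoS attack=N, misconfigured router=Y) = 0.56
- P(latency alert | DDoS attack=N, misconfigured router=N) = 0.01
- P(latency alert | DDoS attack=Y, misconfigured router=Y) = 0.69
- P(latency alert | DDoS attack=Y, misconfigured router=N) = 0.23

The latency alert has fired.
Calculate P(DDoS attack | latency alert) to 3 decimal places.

For the numerator, keep only DDoS attack=true terms: 0.048467 + 0.046420 = 0.094887
Denominator P(latency alert): 0.01×0.722×0.758 + 0.56×0.722×0.242 + 0.23×0.278×0.758 + 0.69×0.278×0.242 = 0.198205
P(DDoS attack | latency alert) = 0.094887/0.198205 ≈ 0.479

P(DDoS attack | latency alert) ≈ 0.479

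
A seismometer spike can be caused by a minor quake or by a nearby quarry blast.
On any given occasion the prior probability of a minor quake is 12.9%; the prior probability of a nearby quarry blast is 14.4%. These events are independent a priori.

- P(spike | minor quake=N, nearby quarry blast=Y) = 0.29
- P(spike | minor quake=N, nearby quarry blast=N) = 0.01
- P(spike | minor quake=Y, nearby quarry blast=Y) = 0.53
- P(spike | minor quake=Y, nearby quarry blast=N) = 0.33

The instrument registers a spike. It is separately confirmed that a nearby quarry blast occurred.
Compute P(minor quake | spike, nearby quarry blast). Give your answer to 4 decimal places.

Enumerate both values of minor quake and weight by the priors:
  P(spike | nearby quarry blast) = 0.29·0.871 + 0.53·0.129
        = 0.252590 + 0.068370 = 0.320960
Keeping only the minor quake-present terms gives 0.068370, so
  P(minor quake | spike, nearby quarry blast) = 0.068370 / 0.320960 ≈ 0.2130

P(minor quake | spike, nearby quarry blast) ≈ 0.2130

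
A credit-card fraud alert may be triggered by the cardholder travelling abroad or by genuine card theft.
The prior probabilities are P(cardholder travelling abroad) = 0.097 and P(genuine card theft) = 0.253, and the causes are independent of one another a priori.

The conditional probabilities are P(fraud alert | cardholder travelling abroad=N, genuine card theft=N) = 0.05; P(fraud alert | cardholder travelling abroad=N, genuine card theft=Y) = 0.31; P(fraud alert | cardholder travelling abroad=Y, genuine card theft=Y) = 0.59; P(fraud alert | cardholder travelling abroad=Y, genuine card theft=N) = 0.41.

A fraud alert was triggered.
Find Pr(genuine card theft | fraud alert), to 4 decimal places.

Weight on genuine card theft=true, given the evidence: 0.070822 + 0.014479 = 0.085301
The normalizing constant is 0.05×0.903×0.747 + 0.31×0.903×0.253 + 0.41×0.097×0.747 + 0.59×0.097×0.253 = 0.148736
Posterior = 0.085301 / 0.148736 ≈ 0.5735

Pr(genuine card theft | fraud alert) ≈ 0.5735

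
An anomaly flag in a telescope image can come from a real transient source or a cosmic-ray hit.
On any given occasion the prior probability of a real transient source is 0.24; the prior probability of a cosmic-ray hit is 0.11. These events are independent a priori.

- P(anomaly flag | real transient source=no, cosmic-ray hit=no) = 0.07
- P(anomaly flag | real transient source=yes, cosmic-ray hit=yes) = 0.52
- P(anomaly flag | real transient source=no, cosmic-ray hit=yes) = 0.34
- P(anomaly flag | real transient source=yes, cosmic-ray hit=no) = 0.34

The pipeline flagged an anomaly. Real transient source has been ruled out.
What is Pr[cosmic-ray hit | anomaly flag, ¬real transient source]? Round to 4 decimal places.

Pr[cosmic-ray hit | anomaly flag, ¬real transient source] ≈ 0.3751

P(anomaly flag | ¬real transient source) = 0.07*0.89 + 0.34*0.11 = 0.062300 + 0.037400 = 0.099700
Restricting to configurations with cosmic-ray hit present: 0.34*0.11 = 0.037400.
P(cosmic-ray hit | anomaly flag, ¬real transient source) = 0.037400 / 0.099700 ≈ 0.3751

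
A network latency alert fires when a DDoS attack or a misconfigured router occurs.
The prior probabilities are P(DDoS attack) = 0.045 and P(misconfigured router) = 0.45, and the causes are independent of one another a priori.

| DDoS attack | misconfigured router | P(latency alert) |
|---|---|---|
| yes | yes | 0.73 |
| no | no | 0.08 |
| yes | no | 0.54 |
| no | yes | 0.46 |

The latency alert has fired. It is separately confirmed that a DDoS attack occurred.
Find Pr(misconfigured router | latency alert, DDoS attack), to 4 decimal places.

Weight on misconfigured router=true, given the evidence: 0.73·0.45 = 0.328500
Denominator P(latency alert | DDoS attack): 0.54·0.55 + 0.73·0.45 = 0.625500
P(misconfigured router | latency alert, DDoS attack) = 0.328500/0.625500 ≈ 0.5252

Pr(misconfigured router | latency alert, DDoS attack) ≈ 0.5252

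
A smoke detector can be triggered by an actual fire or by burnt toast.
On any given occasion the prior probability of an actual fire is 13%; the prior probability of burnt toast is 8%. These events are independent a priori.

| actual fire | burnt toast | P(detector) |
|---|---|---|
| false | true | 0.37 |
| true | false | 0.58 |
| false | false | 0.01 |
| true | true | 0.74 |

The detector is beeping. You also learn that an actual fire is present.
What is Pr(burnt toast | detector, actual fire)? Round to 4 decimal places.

Weight on burnt toast=true, given the evidence: 0.74*0.08 = 0.059200
The normalizing constant is 0.58*0.92 + 0.74*0.08 = 0.592800
P(burnt toast | detector, actual fire) = 0.059200/0.592800 ≈ 0.0999

Pr(burnt toast | detector, actual fire) ≈ 0.0999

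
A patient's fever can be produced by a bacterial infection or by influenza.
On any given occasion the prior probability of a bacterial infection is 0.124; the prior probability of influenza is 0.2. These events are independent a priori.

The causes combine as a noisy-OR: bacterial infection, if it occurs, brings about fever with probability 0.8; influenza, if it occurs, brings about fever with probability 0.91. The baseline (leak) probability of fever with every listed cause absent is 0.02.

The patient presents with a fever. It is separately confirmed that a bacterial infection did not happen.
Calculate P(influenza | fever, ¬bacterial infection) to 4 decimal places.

Under noisy-OR, P(fever | causes) = 1 − (1−0.02)·∏(1−qᵢ) over the active causes.
P(fever | ¬bacterial infection) = 0.02*0.8 + 0.9118*0.2 = 0.016000 + 0.182360 = 0.198360
The influenza-present share is 0.9118*0.2 = 0.182360.
P(influenza | fever, ¬bacterial infection) = 0.182360 / 0.198360 ≈ 0.9193

P(influenza | fever, ¬bacterial infection) ≈ 0.9193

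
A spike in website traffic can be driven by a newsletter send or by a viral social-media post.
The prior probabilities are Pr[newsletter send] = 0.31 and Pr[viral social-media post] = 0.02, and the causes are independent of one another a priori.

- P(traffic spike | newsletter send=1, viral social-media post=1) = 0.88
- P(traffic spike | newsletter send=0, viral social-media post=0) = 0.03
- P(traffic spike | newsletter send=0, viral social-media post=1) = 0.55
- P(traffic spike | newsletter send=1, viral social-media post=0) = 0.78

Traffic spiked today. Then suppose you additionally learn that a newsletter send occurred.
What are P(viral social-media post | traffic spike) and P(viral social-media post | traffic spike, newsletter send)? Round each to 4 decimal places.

Weight on viral social-media post=true, given the evidence: 0.007590 + 0.005456 = 0.013046
The normalizing constant is 0.03*0.69*0.98 + 0.55*0.69*0.02 + 0.78*0.31*0.98 + 0.88*0.31*0.02 = 0.270296
P(viral social-media post | traffic spike) = 0.013046/0.270296 ≈ 0.0483

Now condition on the additional information:
Sum P(traffic spike|·) weighted by the priors over both values of viral social-media post:
  P(traffic spike | newsletter send) = 0.78·0.98 + 0.88·0.02
        = 0.764400 + 0.017600 = 0.782000
Configurations with viral social-media post contribute 0.017600, so
  P(viral social-media post | traffic spike, newsletter send) = 0.017600 / 0.782000 ≈ 0.0225

P(viral social-media post | traffic spike) ≈ 0.0483; P(viral social-media post | traffic spike, newsletter send) ≈ 0.0225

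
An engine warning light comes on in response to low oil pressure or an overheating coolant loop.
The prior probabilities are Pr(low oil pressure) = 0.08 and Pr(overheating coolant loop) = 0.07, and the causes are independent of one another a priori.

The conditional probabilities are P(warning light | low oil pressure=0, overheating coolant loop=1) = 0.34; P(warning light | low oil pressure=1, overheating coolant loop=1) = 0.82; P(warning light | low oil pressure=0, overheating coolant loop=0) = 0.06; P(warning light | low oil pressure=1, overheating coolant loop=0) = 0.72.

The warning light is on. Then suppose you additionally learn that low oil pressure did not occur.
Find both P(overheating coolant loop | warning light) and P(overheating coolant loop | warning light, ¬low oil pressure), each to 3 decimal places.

P(overheating coolant loop | warning light) ≈ 0.202; P(overheating coolant loop | warning light, ¬low oil pressure) ≈ 0.299

For the numerator, keep only overheating coolant loop=true terms: 0.021896 + 0.004592 = 0.026488
The normalizing constant is 0.06·0.92·0.93 + 0.34·0.92·0.07 + 0.72·0.08·0.93 + 0.82·0.08·0.07 = 0.131392
Posterior = 0.026488 / 0.131392 ≈ 0.202

Now condition on the additional information:
P(warning light | ¬low oil pressure) = 0.06·0.93 + 0.34·0.07 = 0.055800 + 0.023800 = 0.079600
Restricting to configurations with overheating coolant loop present: 0.34·0.07 = 0.023800.
Hence the posterior is 0.023800/0.079600 ≈ 0.299.
Ruling out low oil pressure raises the posterior on overheating coolant loop — the flip side of explaining away.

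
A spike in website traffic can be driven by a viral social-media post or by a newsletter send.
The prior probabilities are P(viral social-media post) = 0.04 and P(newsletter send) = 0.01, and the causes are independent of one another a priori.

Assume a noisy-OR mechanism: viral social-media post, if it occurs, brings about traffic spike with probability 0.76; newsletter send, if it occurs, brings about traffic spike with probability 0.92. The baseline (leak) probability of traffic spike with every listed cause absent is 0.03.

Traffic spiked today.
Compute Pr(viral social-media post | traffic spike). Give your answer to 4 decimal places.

Under noisy-OR, P(traffic spike | causes) = 1 − (1−0.03)·∏(1−qᵢ) over the active causes.
Weight on viral social-media post=true, given the evidence: 0.030381 + 0.000393 = 0.030774
The normalizing constant is 0.03×0.96×0.99 + 0.9224×0.96×0.01 + 0.7672×0.04×0.99 + 0.981376×0.04×0.01 = 0.068141
Posterior = 0.030774 / 0.068141 ≈ 0.4516

Pr(viral social-media post | traffic spike) ≈ 0.4516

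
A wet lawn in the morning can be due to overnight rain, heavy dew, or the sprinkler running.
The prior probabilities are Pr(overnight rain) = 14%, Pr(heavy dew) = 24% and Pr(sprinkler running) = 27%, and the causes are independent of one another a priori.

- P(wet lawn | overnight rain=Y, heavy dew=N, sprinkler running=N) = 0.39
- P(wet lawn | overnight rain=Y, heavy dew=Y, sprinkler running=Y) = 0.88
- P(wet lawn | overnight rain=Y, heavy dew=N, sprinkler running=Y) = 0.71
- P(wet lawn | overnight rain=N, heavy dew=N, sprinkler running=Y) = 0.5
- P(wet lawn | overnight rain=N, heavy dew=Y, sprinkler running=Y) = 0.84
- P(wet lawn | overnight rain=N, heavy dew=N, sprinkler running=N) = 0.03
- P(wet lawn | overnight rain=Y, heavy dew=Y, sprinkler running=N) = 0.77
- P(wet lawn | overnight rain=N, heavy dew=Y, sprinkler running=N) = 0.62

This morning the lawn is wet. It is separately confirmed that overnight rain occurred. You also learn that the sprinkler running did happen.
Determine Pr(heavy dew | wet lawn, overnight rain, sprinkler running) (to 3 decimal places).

Enumerate both values of heavy dew and weight by the priors:
  P(wet lawn | overnight rain, sprinkler running) = 0.71·0.76 + 0.88·0.24
        = 0.539600 + 0.211200 = 0.750800
Keeping only the heavy dew-present terms gives 0.211200, so
  P(heavy dew | wet lawn, overnight rain, sprinkler running) = 0.211200 / 0.750800 ≈ 0.281

Pr(heavy dew | wet lawn, overnight rain, sprinkler running) ≈ 0.281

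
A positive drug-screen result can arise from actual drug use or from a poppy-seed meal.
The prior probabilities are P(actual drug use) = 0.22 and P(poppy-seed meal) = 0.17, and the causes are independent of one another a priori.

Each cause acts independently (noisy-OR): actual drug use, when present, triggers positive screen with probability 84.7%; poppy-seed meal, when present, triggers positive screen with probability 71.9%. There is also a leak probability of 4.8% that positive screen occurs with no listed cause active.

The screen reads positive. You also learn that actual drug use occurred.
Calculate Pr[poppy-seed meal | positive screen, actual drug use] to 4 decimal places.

Pr[poppy-seed meal | positive screen, actual drug use] ≈ 0.1869

Under noisy-OR, P(positive screen | causes) = 1 − (1−0.048)·∏(1−qᵢ) over the active causes.
P(positive screen | actual drug use) = 0.854344*0.83 + 0.959071*0.17 = 0.709106 + 0.163042 = 0.872148
Restricting to configurations with poppy-seed meal present: 0.959071*0.17 = 0.163042.
So P(poppy-seed meal | positive screen, actual drug use) = 0.163042/0.872148 ≈ 0.1869.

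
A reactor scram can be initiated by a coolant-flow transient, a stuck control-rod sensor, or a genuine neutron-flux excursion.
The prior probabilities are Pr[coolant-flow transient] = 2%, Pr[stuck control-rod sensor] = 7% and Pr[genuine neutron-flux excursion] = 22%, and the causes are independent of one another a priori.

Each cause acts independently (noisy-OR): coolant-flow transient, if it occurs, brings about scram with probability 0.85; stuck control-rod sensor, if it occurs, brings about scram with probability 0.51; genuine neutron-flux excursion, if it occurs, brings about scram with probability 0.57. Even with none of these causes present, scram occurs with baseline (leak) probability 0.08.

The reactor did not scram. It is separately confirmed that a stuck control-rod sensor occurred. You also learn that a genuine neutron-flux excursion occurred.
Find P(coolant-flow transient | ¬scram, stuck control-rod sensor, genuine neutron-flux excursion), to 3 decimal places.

Under noisy-OR, P(scram | causes) = 1 − (1−0.08)·∏(1−qᵢ) over the active causes.
Enumerate both values of coolant-flow transient and weight by the priors:
  P(¬scram | stuck control-rod sensor, genuine neutron-flux excursion) = 0.193844×0.98 + 0.029077×0.02
        = 0.189967 + 0.000582 = 0.190549
The terms with coolant-flow transient present sum to 0.000582, so
  P(coolant-flow transient | ¬scram, stuck control-rod sensor, genuine neutron-flux excursion) = 0.000582 / 0.190549 ≈ 0.003

P(coolant-flow transient | ¬scram, stuck control-rod sensor, genuine neutron-flux excursion) ≈ 0.003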